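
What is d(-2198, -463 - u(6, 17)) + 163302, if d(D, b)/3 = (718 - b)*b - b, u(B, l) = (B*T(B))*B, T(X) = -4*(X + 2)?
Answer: 221178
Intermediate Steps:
T(X) = -8 - 4*X (T(X) = -4*(2 + X) = -8 - 4*X)
u(B, l) = B²*(-8 - 4*B) (u(B, l) = (B*(-8 - 4*B))*B = B²*(-8 - 4*B))
d(D, b) = -3*b + 3*b*(718 - b) (d(D, b) = 3*((718 - b)*b - b) = 3*(b*(718 - b) - b) = 3*(-b + b*(718 - b)) = -3*b + 3*b*(718 - b))
d(-2198, -463 - u(6, 17)) + 163302 = 3*(-463 - 4*6²*(-2 - 1*6))*(717 - (-463 - 4*6²*(-2 - 1*6))) + 163302 = 3*(-463 - 4*36*(-2 - 6))*(717 - (-463 - 4*36*(-2 - 6))) + 163302 = 3*(-463 - 4*36*(-8))*(717 - (-463 - 4*36*(-8))) + 163302 = 3*(-463 - 1*(-1152))*(717 - (-463 - 1*(-1152))) + 163302 = 3*(-463 + 1152)*(717 - (-463 + 1152)) + 163302 = 3*689*(717 - 1*689) + 163302 = 3*689*(717 - 689) + 163302 = 3*689*28 + 163302 = 57876 + 163302 = 221178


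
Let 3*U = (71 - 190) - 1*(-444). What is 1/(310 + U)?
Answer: 3/1255 ≈ 0.0023904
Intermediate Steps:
U = 325/3 (U = ((71 - 190) - 1*(-444))/3 = (-119 + 444)/3 = (⅓)*325 = 325/3 ≈ 108.33)
1/(310 + U) = 1/(310 + 325/3) = 1/(1255/3) = 3/1255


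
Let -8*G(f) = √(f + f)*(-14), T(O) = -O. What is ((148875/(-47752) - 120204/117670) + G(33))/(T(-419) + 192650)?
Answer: -1661293047/77489316613640 + 7*√66/772276 ≈ 5.2198e-5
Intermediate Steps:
G(f) = 7*√2*√f/4 (G(f) = -√(f + f)*(-14)/8 = -√(2*f)*(-14)/8 = -√2*√f*(-14)/8 = -(-7)*√2*√f/4 = 7*√2*√f/4)
((148875/(-47752) - 120204/117670) + G(33))/(T(-419) + 192650) = ((148875/(-47752) - 120204/117670) + 7*√2*√33/4)/(-1*(-419) + 192650) = ((148875*(-1/47752) - 120204*1/117670) + 7*√66/4)/(419 + 192650) = ((-148875/47752 - 8586/8405) + 7*√66/4)/193069 = (-1661293047/401355560 + 7*√66/4)*(1/193069) = -1661293047/77489316613640 + 7*√66/772276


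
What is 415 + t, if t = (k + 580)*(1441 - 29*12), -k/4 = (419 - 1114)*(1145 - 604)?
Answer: 1644484495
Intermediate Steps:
k = 1503980 (k = -4*(419 - 1114)*(1145 - 604) = -(-2780)*541 = -4*(-375995) = 1503980)
t = 1644484080 (t = (1503980 + 580)*(1441 - 29*12) = 1504560*(1441 - 348) = 1504560*1093 = 1644484080)
415 + t = 415 + 1644484080 = 1644484495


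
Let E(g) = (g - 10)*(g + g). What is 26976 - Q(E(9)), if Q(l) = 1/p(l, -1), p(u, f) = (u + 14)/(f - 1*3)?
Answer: 26975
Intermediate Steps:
p(u, f) = (14 + u)/(-3 + f) (p(u, f) = (14 + u)/(f - 3) = (14 + u)/(-3 + f))
E(g) = 2*g*(-10 + g) (E(g) = (-10 + g)*(2*g) = 2*g*(-10 + g))
Q(l) = 1/(-7/2 - l/4) (Q(l) = 1/((14 + l)/(-3 - 1)) = 1/((14 + l)/(-4)) = 1/(-(14 + l)/4) = 1/(-7/2 - l/4))
26976 - Q(E(9)) = 26976 - (-4)/(14 + 2*9*(-10 + 9)) = 26976 - (-4)/(14 + 2*9*(-1)) = 26976 - (-4)/(14 - 18) = 26976 - (-4)/(-4) = 26976 - (-4)*(-1)/4 = 26976 - 1*1 = 26976 - 1 = 26975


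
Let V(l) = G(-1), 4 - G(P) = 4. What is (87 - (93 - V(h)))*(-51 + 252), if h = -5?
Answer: -1206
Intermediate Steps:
G(P) = 0 (G(P) = 4 - 1*4 = 4 - 4 = 0)
V(l) = 0
(87 - (93 - V(h)))*(-51 + 252) = (87 - (93 - 1*0))*(-51 + 252) = (87 - (93 + 0))*201 = (87 - 1*93)*201 = (87 - 93)*201 = -6*201 = -1206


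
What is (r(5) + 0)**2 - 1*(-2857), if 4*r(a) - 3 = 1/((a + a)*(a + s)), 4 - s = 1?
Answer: 292614881/102400 ≈ 2857.6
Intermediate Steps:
s = 3 (s = 4 - 1*1 = 4 - 1 = 3)
r(a) = 3/4 + 1/(8*a*(3 + a)) (r(a) = 3/4 + 1/(4*(((a + a)*(a + 3)))) = 3/4 + 1/(4*(((2*a)*(3 + a)))) = 3/4 + 1/(4*((2*a*(3 + a)))) = 3/4 + (1/(2*a*(3 + a)))/4 = 3/4 + 1/(8*a*(3 + a)))
(r(5) + 0)**2 - 1*(-2857) = ((1/8)*(1 + 6*5**2 + 18*5)/(5*(3 + 5)) + 0)**2 - 1*(-2857) = ((1/8)*(1/5)*(1 + 6*25 + 90)/8 + 0)**2 + 2857 = ((1/8)*(1/5)*(1/8)*(1 + 150 + 90) + 0)**2 + 2857 = ((1/8)*(1/5)*(1/8)*241 + 0)**2 + 2857 = (241/320 + 0)**2 + 2857 = (241/320)**2 + 2857 = 58081/102400 + 2857 = 292614881/102400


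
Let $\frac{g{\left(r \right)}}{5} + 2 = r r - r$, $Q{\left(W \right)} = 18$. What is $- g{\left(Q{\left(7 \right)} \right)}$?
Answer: $-1520$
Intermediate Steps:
$g{\left(r \right)} = -10 - 5 r + 5 r^{2}$ ($g{\left(r \right)} = -10 + 5 \left(r r - r\right) = -10 + 5 \left(r^{2} - r\right) = -10 + \left(- 5 r + 5 r^{2}\right) = -10 - 5 r + 5 r^{2}$)
$- g{\left(Q{\left(7 \right)} \right)} = - (-10 - 90 + 5 \cdot 18^{2}) = - (-10 - 90 + 5 \cdot 324) = - (-10 - 90 + 1620) = \left(-1\right) 1520 = -1520$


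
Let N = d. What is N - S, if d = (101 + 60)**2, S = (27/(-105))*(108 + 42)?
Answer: 181717/7 ≈ 25960.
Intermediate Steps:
S = -270/7 (S = (27*(-1/105))*150 = -9/35*150 = -270/7 ≈ -38.571)
d = 25921 (d = 161**2 = 25921)
N = 25921
N - S = 25921 - 1*(-270/7) = 25921 + 270/7 = 181717/7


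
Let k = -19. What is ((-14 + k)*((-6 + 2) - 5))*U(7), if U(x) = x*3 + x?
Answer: 8316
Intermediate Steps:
U(x) = 4*x (U(x) = 3*x + x = 4*x)
((-14 + k)*((-6 + 2) - 5))*U(7) = ((-14 - 19)*((-6 + 2) - 5))*(4*7) = -33*(-4 - 5)*28 = -33*(-9)*28 = 297*28 = 8316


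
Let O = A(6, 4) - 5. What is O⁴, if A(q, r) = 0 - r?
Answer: 6561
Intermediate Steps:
A(q, r) = -r
O = -9 (O = -1*4 - 5 = -4 - 5 = -9)
O⁴ = (-9)⁴ = 6561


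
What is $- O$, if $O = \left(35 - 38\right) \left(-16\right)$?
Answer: $-48$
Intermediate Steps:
$O = 48$ ($O = \left(-3\right) \left(-16\right) = 48$)
$- O = \left(-1\right) 48 = -48$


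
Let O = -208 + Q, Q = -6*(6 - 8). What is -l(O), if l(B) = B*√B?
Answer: 2744*I ≈ 2744.0*I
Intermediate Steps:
Q = 12 (Q = -6*(-2) = 12)
O = -196 (O = -208 + 12 = -196)
l(B) = B^(3/2)
-l(O) = -(-196)^(3/2) = -(-2744)*I = 2744*I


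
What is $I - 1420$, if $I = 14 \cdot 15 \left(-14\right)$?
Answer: $-4360$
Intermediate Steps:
$I = -2940$ ($I = 210 \left(-14\right) = -2940$)
$I - 1420 = -2940 - 1420 = -4360$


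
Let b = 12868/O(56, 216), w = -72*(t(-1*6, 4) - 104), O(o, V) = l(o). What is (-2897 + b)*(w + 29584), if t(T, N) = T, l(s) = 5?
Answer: -60643968/5 ≈ -1.2129e+7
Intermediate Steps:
O(o, V) = 5
w = 7920 (w = -72*(-1*6 - 104) = -72*(-6 - 104) = -72*(-110) = 7920)
b = 12868/5 ≈ 2573.6
(-2897 + b)*(w + 29584) = (-2897 + 12868/5)*(7920 + 29584) = -1617/5*37504 = -60643968/5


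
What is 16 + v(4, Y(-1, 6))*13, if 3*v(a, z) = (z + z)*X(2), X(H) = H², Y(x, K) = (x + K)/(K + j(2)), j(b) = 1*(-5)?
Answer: 568/3 ≈ 189.33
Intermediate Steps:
j(b) = -5
Y(x, K) = (K + x)/(-5 + K) (Y(x, K) = (x + K)/(K - 5) = (K + x)/(-5 + K))
v(a, z) = 8*z/3 (v(a, z) = ((z + z)*2²)/3 = ((2*z)*4)/3 = (8*z)/3 = 8*z/3)
16 + v(4, Y(-1, 6))*13 = 16 + (8*((6 - 1)/(-5 + 6))/3)*13 = 16 + (8*(5/1)/3)*13 = 16 + (8*(1*5)/3)*13 = 16 + ((8/3)*5)*13 = 16 + (40/3)*13 = 16 + 520/3 = 568/3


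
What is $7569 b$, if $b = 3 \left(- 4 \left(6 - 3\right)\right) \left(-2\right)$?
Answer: $544968$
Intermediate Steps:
$b = 72$ ($b = 3 \left(\left(-4\right) 3\right) \left(-2\right) = 3 \left(-12\right) \left(-2\right) = \left(-36\right) \left(-2\right) = 72$)
$7569 b = 7569 \cdot 72 = 544968$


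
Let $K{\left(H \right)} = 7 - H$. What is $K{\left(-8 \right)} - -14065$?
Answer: $14080$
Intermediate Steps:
$K{\left(-8 \right)} - -14065 = \left(7 - -8\right) - -14065 = \left(7 + 8\right) + 14065 = 15 + 14065 = 14080$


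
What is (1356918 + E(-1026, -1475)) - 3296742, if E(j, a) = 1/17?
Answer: -32977007/17 ≈ -1.9398e+6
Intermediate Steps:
E(j, a) = 1/17
(1356918 + E(-1026, -1475)) - 3296742 = (1356918 + 1/17) - 3296742 = 23067607/17 - 3296742 = -32977007/17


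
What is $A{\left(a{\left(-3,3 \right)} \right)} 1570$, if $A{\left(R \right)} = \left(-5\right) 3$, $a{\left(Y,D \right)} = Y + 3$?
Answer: $-23550$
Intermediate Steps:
$a{\left(Y,D \right)} = 3 + Y$
$A{\left(R \right)} = -15$
$A{\left(a{\left(-3,3 \right)} \right)} 1570 = \left(-15\right) 1570 = -23550$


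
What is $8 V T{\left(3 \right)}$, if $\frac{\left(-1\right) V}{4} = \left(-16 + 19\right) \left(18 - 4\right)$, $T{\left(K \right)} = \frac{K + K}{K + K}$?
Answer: $-1344$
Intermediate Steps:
$T{\left(K \right)} = 1$ ($T{\left(K \right)} = \frac{2 K}{2 K} = 2 K \frac{1}{2 K} = 1$)
$V = -168$ ($V = - 4 \left(-16 + 19\right) \left(18 - 4\right) = - 4 \cdot 3 \cdot 14 = \left(-4\right) 42 = -168$)
$8 V T{\left(3 \right)} = 8 \left(-168\right) 1 = \left(-1344\right) 1 = -1344$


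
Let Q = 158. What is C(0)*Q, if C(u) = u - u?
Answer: 0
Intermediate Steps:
C(u) = 0
C(0)*Q = 0*158 = 0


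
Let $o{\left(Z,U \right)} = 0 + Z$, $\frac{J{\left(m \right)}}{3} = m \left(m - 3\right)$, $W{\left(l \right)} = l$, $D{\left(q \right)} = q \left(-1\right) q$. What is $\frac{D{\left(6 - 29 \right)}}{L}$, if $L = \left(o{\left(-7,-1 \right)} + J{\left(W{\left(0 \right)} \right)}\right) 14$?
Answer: $\frac{529}{98} \approx 5.398$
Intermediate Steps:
$D{\left(q \right)} = - q^{2}$ ($D{\left(q \right)} = - q q = - q^{2}$)
$J{\left(m \right)} = 3 m \left(-3 + m\right)$ ($J{\left(m \right)} = 3 m \left(m - 3\right) = 3 m \left(-3 + m\right)$)
$o{\left(Z,U \right)} = Z$
$L = -98$ ($L = \left(-7 + 3 \cdot 0 \left(-3 + 0\right)\right) 14 = \left(-7 + 3 \cdot 0 \left(-3\right)\right) 14 = \left(-7 + 0\right) 14 = \left(-7\right) 14 = -98$)
$\frac{D{\left(6 - 29 \right)}}{L} = \frac{\left(-1\right) \left(6 - 29\right)^{2}}{-98} = - \left(6 - 29\right)^{2} \left(- \frac{1}{98}\right) = - \left(-23\right)^{2} \left(- \frac{1}{98}\right) = \left(-1\right) 529 \left(- \frac{1}{98}\right) = \left(-529\right) \left(- \frac{1}{98}\right) = \frac{529}{98}$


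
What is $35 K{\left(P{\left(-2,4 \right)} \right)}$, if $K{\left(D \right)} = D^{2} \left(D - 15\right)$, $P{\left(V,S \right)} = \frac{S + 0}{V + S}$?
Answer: $-1820$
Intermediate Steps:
$P{\left(V,S \right)} = \frac{S}{S + V}$
$K{\left(D \right)} = D^{2} \left(-15 + D\right)$
$35 K{\left(P{\left(-2,4 \right)} \right)} = 35 \left(\frac{4}{4 - 2}\right)^{2} \left(-15 + \frac{4}{4 - 2}\right) = 35 \left(\frac{4}{2}\right)^{2} \left(-15 + \frac{4}{2}\right) = 35 \left(4 \cdot \frac{1}{2}\right)^{2} \left(-15 + 4 \cdot \frac{1}{2}\right) = 35 \cdot 2^{2} \left(-15 + 2\right) = 35 \cdot 4 \left(-13\right) = 35 \left(-52\right) = -1820$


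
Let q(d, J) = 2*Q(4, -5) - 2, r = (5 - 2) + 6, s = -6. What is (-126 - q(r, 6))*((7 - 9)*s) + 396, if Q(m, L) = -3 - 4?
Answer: -924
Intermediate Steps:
Q(m, L) = -7
r = 9 (r = 3 + 6 = 9)
q(d, J) = -16 (q(d, J) = 2*(-7) - 2 = -14 - 2 = -16)
(-126 - q(r, 6))*((7 - 9)*s) + 396 = (-126 - 1*(-16))*((7 - 9)*(-6)) + 396 = (-126 + 16)*(-2*(-6)) + 396 = -110*12 + 396 = -1320 + 396 = -924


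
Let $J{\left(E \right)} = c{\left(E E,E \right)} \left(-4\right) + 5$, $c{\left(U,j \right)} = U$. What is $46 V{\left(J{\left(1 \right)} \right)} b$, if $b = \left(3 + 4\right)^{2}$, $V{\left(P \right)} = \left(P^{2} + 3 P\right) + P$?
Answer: $11270$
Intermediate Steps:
$J{\left(E \right)} = 5 - 4 E^{2}$ ($J{\left(E \right)} = E E \left(-4\right) + 5 = E^{2} \left(-4\right) + 5 = - 4 E^{2} + 5 = 5 - 4 E^{2}$)
$V{\left(P \right)} = P^{2} + 4 P$
$b = 49$ ($b = 7^{2} = 49$)
$46 V{\left(J{\left(1 \right)} \right)} b = 46 \left(5 - 4 \cdot 1^{2}\right) \left(4 + \left(5 - 4 \cdot 1^{2}\right)\right) 49 = 46 \left(5 - 4\right) \left(4 + \left(5 - 4\right)\right) 49 = 46 \cdot 1 \left(4 + 1\right) 49 = 46 \cdot 1 \cdot 5 \cdot 49 = 46 \cdot 5 \cdot 49 = 230 \cdot 49 = 11270$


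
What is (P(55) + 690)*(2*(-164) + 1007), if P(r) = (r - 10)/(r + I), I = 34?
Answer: 41727945/89 ≈ 4.6885e+5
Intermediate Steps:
P(r) = (-10 + r)/(34 + r) (P(r) = (r - 10)/(r + 34) = (-10 + r)/(34 + r))
(P(55) + 690)*(2*(-164) + 1007) = ((-10 + 55)/(34 + 55) + 690)*(2*(-164) + 1007) = (45/89 + 690)*(-328 + 1007) = ((1/89)*45 + 690)*679 = (45/89 + 690)*679 = (61455/89)*679 = 41727945/89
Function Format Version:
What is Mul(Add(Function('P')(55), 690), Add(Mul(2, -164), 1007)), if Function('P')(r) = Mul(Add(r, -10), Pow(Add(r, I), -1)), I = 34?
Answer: Rational(41727945, 89) ≈ 4.6885e+5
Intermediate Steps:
Function('P')(r) = Mul(Pow(Add(34, r), -1), Add(-10, r)) (Function('P')(r) = Mul(Add(r, -10), Pow(Add(r, 34), -1)) = Mul(Add(-10, r), Pow(Add(34, r), -1)) = Mul(Pow(Add(34, r), -1), Add(-10, r)))
Mul(Add(Function('P')(55), 690), Add(Mul(2, -164), 1007)) = Mul(Add(Mul(Pow(Add(34, 55), -1), Add(-10, 55)), 690), Add(Mul(2, -164), 1007)) = Mul(Add(Mul(Pow(89, -1), 45), 690), Add(-328, 1007)) = Mul(Add(Mul(Rational(1, 89), 45), 690), 679) = Mul(Add(Rational(45, 89), 690), 679) = Mul(Rational(61455, 89), 679) = Rational(41727945, 89)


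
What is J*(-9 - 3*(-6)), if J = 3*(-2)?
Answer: -54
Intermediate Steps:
J = -6
J*(-9 - 3*(-6)) = -6*(-9 - 3*(-6)) = -6*(-9 + 18) = -6*9 = -54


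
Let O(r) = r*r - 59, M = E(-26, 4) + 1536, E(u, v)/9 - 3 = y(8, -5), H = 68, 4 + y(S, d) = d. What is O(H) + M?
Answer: 6047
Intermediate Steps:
y(S, d) = -4 + d
E(u, v) = -54 (E(u, v) = 27 + 9*(-4 - 5) = 27 + 9*(-9) = 27 - 81 = -54)
M = 1482 (M = -54 + 1536 = 1482)
O(r) = -59 + r² (O(r) = r² - 59 = -59 + r²)
O(H) + M = (-59 + 68²) + 1482 = (-59 + 4624) + 1482 = 4565 + 1482 = 6047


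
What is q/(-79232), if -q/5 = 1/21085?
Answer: 1/334121344 ≈ 2.9929e-9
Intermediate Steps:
q = -1/4217 (q = -5/21085 = -5*1/21085 = -1/4217 ≈ -0.00023714)
q/(-79232) = -1/4217/(-79232) = -1/4217*(-1/79232) = 1/334121344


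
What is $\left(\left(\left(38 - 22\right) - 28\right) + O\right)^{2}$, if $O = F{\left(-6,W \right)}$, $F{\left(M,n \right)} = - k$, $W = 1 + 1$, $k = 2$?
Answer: $196$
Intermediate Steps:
$W = 2$
$F{\left(M,n \right)} = -2$ ($F{\left(M,n \right)} = \left(-1\right) 2 = -2$)
$O = -2$
$\left(\left(\left(38 - 22\right) - 28\right) + O\right)^{2} = \left(\left(\left(38 - 22\right) - 28\right) - 2\right)^{2} = \left(\left(16 - 28\right) - 2\right)^{2} = \left(-12 - 2\right)^{2} = \left(-14\right)^{2} = 196$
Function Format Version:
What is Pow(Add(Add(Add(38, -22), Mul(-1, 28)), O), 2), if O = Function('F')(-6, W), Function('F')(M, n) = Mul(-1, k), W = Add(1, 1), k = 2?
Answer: 196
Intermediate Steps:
W = 2
Function('F')(M, n) = -2 (Function('F')(M, n) = Mul(-1, 2) = -2)
O = -2
Pow(Add(Add(Add(38, -22), Mul(-1, 28)), O), 2) = Pow(Add(Add(Add(38, -22), Mul(-1, 28)), -2), 2) = Pow(Add(Add(16, -28), -2), 2) = Pow(Add(-12, -2), 2) = Pow(-14, 2) = 196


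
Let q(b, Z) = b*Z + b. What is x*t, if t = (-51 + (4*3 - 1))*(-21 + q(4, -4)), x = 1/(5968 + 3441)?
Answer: 1320/9409 ≈ 0.14029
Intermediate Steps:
q(b, Z) = b + Z*b (q(b, Z) = Z*b + b = b + Z*b)
x = 1/9409 ≈ 0.00010628
t = 1320 (t = (-51 + (4*3 - 1))*(-21 + 4*(1 - 4)) = (-51 + (12 - 1))*(-21 + 4*(-3)) = (-51 + 11)*(-21 - 12) = -40*(-33) = 1320)
x*t = (1/9409)*1320 = 1320/9409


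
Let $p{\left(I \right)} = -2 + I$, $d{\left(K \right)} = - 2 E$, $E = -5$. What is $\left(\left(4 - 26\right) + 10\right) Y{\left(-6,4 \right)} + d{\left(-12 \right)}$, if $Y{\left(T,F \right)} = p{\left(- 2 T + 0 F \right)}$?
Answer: $-110$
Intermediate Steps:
$d{\left(K \right)} = 10$ ($d{\left(K \right)} = \left(-2\right) \left(-5\right) = 10$)
$Y{\left(T,F \right)} = -2 - 2 T$ ($Y{\left(T,F \right)} = -2 + \left(- 2 T + 0 F\right) = -2 + \left(- 2 T + 0\right) = -2 - 2 T$)
$\left(\left(4 - 26\right) + 10\right) Y{\left(-6,4 \right)} + d{\left(-12 \right)} = \left(\left(4 - 26\right) + 10\right) \left(-2 - -12\right) + 10 = \left(-22 + 10\right) \left(-2 + 12\right) + 10 = \left(-12\right) 10 + 10 = -120 + 10 = -110$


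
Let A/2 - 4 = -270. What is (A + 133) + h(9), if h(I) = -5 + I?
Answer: -395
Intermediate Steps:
A = -532 (A = 8 + 2*(-270) = 8 - 540 = -532)
(A + 133) + h(9) = (-532 + 133) + (-5 + 9) = -399 + 4 = -395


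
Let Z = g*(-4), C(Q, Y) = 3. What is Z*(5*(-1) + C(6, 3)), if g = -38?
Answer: -304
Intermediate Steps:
Z = 152 (Z = -38*(-4) = 152)
Z*(5*(-1) + C(6, 3)) = 152*(5*(-1) + 3) = 152*(-5 + 3) = 152*(-2) = -304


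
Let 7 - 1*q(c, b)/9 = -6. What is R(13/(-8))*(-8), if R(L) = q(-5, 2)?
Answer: -936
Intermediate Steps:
q(c, b) = 117 (q(c, b) = 63 - 9*(-6) = 63 + 54 = 117)
R(L) = 117
R(13/(-8))*(-8) = 117*(-8) = -936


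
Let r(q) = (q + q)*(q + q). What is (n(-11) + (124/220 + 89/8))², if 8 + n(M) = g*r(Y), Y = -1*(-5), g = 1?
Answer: 2081458129/193600 ≈ 10751.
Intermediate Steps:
Y = 5
r(q) = 4*q² (r(q) = (2*q)*(2*q) = 4*q²)
n(M) = 92 (n(M) = -8 + 1*(4*5²) = -8 + 1*(4*25) = -8 + 1*100 = -8 + 100 = 92)
(n(-11) + (124/220 + 89/8))² = (92 + (124/220 + 89/8))² = (92 + (124*(1/220) + 89*(⅛)))² = (92 + (31/55 + 89/8))² = (92 + 5143/440)² = (45623/440)² = 2081458129/193600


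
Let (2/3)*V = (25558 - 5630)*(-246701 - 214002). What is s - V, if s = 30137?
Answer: 13771364213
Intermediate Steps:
V = -13771334076 (V = 3*((25558 - 5630)*(-246701 - 214002))/2 = 3*(19928*(-460703))/2 = (3/2)*(-9180889384) = -13771334076)
s - V = 30137 - 1*(-13771334076) = 30137 + 13771334076 = 13771364213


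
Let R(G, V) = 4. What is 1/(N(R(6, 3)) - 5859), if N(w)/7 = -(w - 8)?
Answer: -1/5831 ≈ -0.00017150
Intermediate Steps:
N(w) = 56 - 7*w (N(w) = 7*(-(w - 8)) = 7*(-(-8 + w)) = 7*(8 - w) = 56 - 7*w)
1/(N(R(6, 3)) - 5859) = 1/((56 - 7*4) - 5859) = 1/((56 - 28) - 5859) = 1/(28 - 5859) = 1/(-5831) = -1/5831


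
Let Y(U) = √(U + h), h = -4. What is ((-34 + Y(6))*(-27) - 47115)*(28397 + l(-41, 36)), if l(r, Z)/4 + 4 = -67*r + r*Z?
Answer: -1545982605 - 903555*√2 ≈ -1.5473e+9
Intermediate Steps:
Y(U) = √(-4 + U) (Y(U) = √(U - 4) = √(-4 + U))
l(r, Z) = -16 - 268*r + 4*Z*r (l(r, Z) = -16 + 4*(-67*r + r*Z) = -16 + 4*(-67*r + Z*r) = -16 + (-268*r + 4*Z*r) = -16 - 268*r + 4*Z*r)
((-34 + Y(6))*(-27) - 47115)*(28397 + l(-41, 36)) = ((-34 + √(-4 + 6))*(-27) - 47115)*(28397 + (-16 - 268*(-41) + 4*36*(-41))) = ((-34 + √2)*(-27) - 47115)*(28397 + (-16 + 10988 - 5904)) = ((918 - 27*√2) - 47115)*(28397 + 5068) = (-46197 - 27*√2)*33465 = -1545982605 - 903555*√2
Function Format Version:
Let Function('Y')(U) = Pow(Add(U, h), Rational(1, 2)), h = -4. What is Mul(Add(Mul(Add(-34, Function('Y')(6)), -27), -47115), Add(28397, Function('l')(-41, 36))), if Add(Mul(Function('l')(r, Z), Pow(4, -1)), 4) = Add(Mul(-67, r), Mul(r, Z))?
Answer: Add(-1545982605, Mul(-903555, Pow(2, Rational(1, 2)))) ≈ -1.5473e+9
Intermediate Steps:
Function('Y')(U) = Pow(Add(-4, U), Rational(1, 2)) (Function('Y')(U) = Pow(Add(U, -4), Rational(1, 2)) = Pow(Add(-4, U), Rational(1, 2)))
Function('l')(r, Z) = Add(-16, Mul(-268, r), Mul(4, Z, r)) (Function('l')(r, Z) = Add(-16, Mul(4, Add(Mul(-67, r), Mul(r, Z)))) = Add(-16, Mul(4, Add(Mul(-67, r), Mul(Z, r)))) = Add(-16, Add(Mul(-268, r), Mul(4, Z, r))) = Add(-16, Mul(-268, r), Mul(4, Z, r)))
Mul(Add(Mul(Add(-34, Function('Y')(6)), -27), -47115), Add(28397, Function('l')(-41, 36))) = Mul(Add(Mul(Add(-34, Pow(Add(-4, 6), Rational(1, 2))), -27), -47115), Add(28397, Add(-16, Mul(-268, -41), Mul(4, 36, -41)))) = Mul(Add(Mul(Add(-34, Pow(2, Rational(1, 2))), -27), -47115), Add(28397, Add(-16, 10988, -5904))) = Mul(Add(Add(918, Mul(-27, Pow(2, Rational(1, 2)))), -47115), Add(28397, 5068)) = Mul(Add(-46197, Mul(-27, Pow(2, Rational(1, 2)))), 33465) = Add(-1545982605, Mul(-903555, Pow(2, Rational(1, 2))))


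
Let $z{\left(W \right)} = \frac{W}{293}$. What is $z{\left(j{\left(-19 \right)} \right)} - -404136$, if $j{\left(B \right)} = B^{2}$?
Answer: $\frac{118412209}{293} \approx 4.0414 \cdot 10^{5}$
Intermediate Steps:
$z{\left(W \right)} = \frac{W}{293}$ ($z{\left(W \right)} = W \frac{1}{293} = \frac{W}{293}$)
$z{\left(j{\left(-19 \right)} \right)} - -404136 = \frac{\left(-19\right)^{2}}{293} - -404136 = \frac{1}{293} \cdot 361 + 404136 = \frac{361}{293} + 404136 = \frac{118412209}{293}$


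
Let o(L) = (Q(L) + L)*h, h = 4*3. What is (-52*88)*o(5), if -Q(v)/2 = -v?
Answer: -823680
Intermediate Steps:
Q(v) = 2*v (Q(v) = -(-2)*v = 2*v)
h = 12
o(L) = 36*L (o(L) = (2*L + L)*12 = (3*L)*12 = 36*L)
(-52*88)*o(5) = (-52*88)*(36*5) = -4576*180 = -823680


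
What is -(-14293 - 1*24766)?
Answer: 39059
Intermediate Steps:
-(-14293 - 1*24766) = -(-14293 - 24766) = -1*(-39059) = 39059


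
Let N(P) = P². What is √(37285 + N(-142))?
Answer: √57449 ≈ 239.69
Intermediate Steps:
√(37285 + N(-142)) = √(37285 + (-142)²) = √(37285 + 20164) = √57449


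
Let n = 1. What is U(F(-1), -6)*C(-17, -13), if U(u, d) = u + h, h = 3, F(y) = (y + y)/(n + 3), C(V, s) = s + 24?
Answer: 55/2 ≈ 27.500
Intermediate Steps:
C(V, s) = 24 + s
F(y) = y/2 (F(y) = (y + y)/(1 + 3) = (2*y)/4 = (2*y)*(¼) = y/2)
U(u, d) = 3 + u (U(u, d) = u + 3 = 3 + u)
U(F(-1), -6)*C(-17, -13) = (3 + (½)*(-1))*(24 - 13) = (3 - ½)*11 = (5/2)*11 = 55/2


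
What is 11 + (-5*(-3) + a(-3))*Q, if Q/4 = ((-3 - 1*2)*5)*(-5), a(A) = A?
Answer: 6011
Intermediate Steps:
Q = 500 (Q = 4*(((-3 - 1*2)*5)*(-5)) = 4*(((-3 - 2)*5)*(-5)) = 4*(-5*5*(-5)) = 4*(-25*(-5)) = 4*125 = 500)
11 + (-5*(-3) + a(-3))*Q = 11 + (-5*(-3) - 3)*500 = 11 + (15 - 3)*500 = 11 + 12*500 = 11 + 6000 = 6011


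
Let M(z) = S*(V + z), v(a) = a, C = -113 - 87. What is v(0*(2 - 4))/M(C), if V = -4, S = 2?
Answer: 0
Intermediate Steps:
C = -200
M(z) = -8 + 2*z (M(z) = 2*(-4 + z) = -8 + 2*z)
v(0*(2 - 4))/M(C) = (0*(2 - 4))/(-8 + 2*(-200)) = (0*(-2))/(-8 - 400) = 0/(-408) = 0*(-1/408) = 0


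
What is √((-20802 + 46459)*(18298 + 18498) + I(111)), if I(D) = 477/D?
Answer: √1292438642551/37 ≈ 30726.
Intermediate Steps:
√((-20802 + 46459)*(18298 + 18498) + I(111)) = √((-20802 + 46459)*(18298 + 18498) + 477/111) = √(25657*36796 + 477*(1/111)) = √(944074972 + 159/37) = √(34930774123/37) = √1292438642551/37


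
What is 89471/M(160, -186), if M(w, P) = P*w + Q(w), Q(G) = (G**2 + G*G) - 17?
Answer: 89471/21423 ≈ 4.1764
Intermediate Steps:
Q(G) = -17 + 2*G**2 (Q(G) = (G**2 + G**2) - 17 = 2*G**2 - 17 = -17 + 2*G**2)
M(w, P) = -17 + 2*w**2 + P*w (M(w, P) = P*w + (-17 + 2*w**2) = -17 + 2*w**2 + P*w)
89471/M(160, -186) = 89471/(-17 + 2*160**2 - 186*160) = 89471/(-17 + 2*25600 - 29760) = 89471/(-17 + 51200 - 29760) = 89471/21423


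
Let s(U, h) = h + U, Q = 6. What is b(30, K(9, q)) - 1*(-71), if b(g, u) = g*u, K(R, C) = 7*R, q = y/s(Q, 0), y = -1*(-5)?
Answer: 1961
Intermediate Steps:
y = 5
s(U, h) = U + h
q = ⅚ (q = 5/(6 + 0) = 5/6 = 5*(⅙) = ⅚ ≈ 0.83333)
b(30, K(9, q)) - 1*(-71) = 30*(7*9) - 1*(-71) = 30*63 + 71 = 1890 + 71 = 1961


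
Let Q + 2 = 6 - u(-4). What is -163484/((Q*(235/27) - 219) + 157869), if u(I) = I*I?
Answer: -735678/708955 ≈ -1.0377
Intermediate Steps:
u(I) = I**2
Q = -12 (Q = -2 + (6 - 1*(-4)**2) = -2 + (6 - 1*16) = -2 + (6 - 16) = -2 - 10 = -12)
-163484/((Q*(235/27) - 219) + 157869) = -163484/((-2820/27 - 219) + 157869) = -163484/((-12*235/27 - 219) + 157869) = -163484/((-940/9 - 219) + 157869) = -163484/(-2911/9 + 157869) = -163484/1417910/9 = -163484*9/1417910 = -735678/708955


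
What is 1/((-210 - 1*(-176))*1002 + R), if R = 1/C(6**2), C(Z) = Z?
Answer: -36/1226447 ≈ -2.9353e-5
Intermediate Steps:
R = 1/36 (R = 1/(6**2) = 1/36 ≈ 0.027778)
1/((-210 - 1*(-176))*1002 + R) = 1/((-210 - 1*(-176))*1002 + 1/36) = 1/((-210 + 176)*1002 + 1/36) = 1/(-34*1002 + 1/36) = 1/(-34068 + 1/36) = 1/(-1226447/36) = -36/1226447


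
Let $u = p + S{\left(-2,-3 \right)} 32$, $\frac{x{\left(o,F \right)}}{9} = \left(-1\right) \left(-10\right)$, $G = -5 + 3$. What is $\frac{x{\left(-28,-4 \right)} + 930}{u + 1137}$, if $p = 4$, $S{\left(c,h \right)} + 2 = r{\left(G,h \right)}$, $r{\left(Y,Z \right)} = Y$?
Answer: $\frac{1020}{1013} \approx 1.0069$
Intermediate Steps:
$G = -2$
$S{\left(c,h \right)} = -4$ ($S{\left(c,h \right)} = -2 - 2 = -4$)
$x{\left(o,F \right)} = 90$ ($x{\left(o,F \right)} = 9 \left(\left(-1\right) \left(-10\right)\right) = 9 \cdot 10 = 90$)
$u = -124$ ($u = 4 - 128 = -124$)
$\frac{x{\left(-28,-4 \right)} + 930}{u + 1137} = \frac{90 + 930}{-124 + 1137} = \frac{1020}{1013}$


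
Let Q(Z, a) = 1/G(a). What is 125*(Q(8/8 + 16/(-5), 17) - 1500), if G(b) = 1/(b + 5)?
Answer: -184750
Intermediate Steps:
G(b) = 1/(5 + b)
Q(Z, a) = 5 + a (Q(Z, a) = 1/(1/(5 + a)) = 5 + a)
125*(Q(8/8 + 16/(-5), 17) - 1500) = 125*((5 + 17) - 1500) = 125*(22 - 1500) = 125*(-1478) = -184750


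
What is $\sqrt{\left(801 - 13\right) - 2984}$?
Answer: $6 i \sqrt{61} \approx 46.862 i$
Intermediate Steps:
$\sqrt{\left(801 - 13\right) - 2984} = \sqrt{788 - 2984} = \sqrt{-2196} = 6 i \sqrt{61}$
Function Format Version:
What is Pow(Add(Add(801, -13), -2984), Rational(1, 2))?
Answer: Mul(6, I, Pow(61, Rational(1, 2))) ≈ Mul(46.862, I)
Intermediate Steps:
Pow(Add(Add(801, -13), -2984), Rational(1, 2)) = Pow(Add(788, -2984), Rational(1, 2)) = Pow(-2196, Rational(1, 2)) = Mul(6, I, Pow(61, Rational(1, 2)))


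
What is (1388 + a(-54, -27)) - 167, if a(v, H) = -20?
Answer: 1201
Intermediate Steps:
(1388 + a(-54, -27)) - 167 = (1388 - 20) - 167 = 1368 - 167 = 1201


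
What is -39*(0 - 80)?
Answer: 3120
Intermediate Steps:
-39*(0 - 80) = -39*(-80) = 3120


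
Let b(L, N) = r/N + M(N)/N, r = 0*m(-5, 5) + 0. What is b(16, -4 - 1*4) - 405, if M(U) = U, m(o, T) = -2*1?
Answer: -404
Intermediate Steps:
m(o, T) = -2
r = 0 (r = 0*(-2) + 0 = 0 + 0 = 0)
b(L, N) = 1 (b(L, N) = 0/N + N/N = 0 + 1 = 1)
b(16, -4 - 1*4) - 405 = 1 - 405 = -404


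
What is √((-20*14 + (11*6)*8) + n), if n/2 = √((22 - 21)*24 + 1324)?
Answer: 2*√(62 + √337) ≈ 17.928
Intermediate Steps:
n = 4*√337 (n = 2*√((22 - 21)*24 + 1324) = 2*√(1*24 + 1324) = 2*√(24 + 1324) = 2*√1348 = 2*(2*√337) = 4*√337 ≈ 73.430)
√((-20*14 + (11*6)*8) + n) = √((-20*14 + (11*6)*8) + 4*√337) = √((-280 + 66*8) + 4*√337) = √((-280 + 528) + 4*√337) = √(248 + 4*√337)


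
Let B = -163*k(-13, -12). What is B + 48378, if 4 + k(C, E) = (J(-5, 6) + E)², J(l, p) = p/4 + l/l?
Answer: 137277/4 ≈ 34319.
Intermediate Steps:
J(l, p) = 1 + p/4 (J(l, p) = p*(¼) + 1 = p/4 + 1 = 1 + p/4)
k(C, E) = -4 + (5/2 + E)² (k(C, E) = -4 + ((1 + (¼)*6) + E)² = -4 + ((1 + 3/2) + E)² = -4 + (5/2 + E)²)
B = -56235/4 (B = -163*(-4 + (5 + 2*(-12))²/4) = -163*(-4 + (5 - 24)²/4) = -163*(-4 + (¼)*(-19)²) = -163*(-4 + (¼)*361) = -163*(-4 + 361/4) = -163*345/4 = -56235/4 ≈ -14059.)
B + 48378 = -56235/4 + 48378 = 137277/4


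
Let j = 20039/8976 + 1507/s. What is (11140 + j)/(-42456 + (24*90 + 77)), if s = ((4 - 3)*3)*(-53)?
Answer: -1765387681/6377768144 ≈ -0.27680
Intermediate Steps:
s = -159 (s = (1*3)*(-53) = 3*(-53) = -159)
j = -1148959/158576 (j = 20039/8976 + 1507/(-159) = 20039*(1/8976) + 1507*(-1/159) = 20039/8976 - 1507/159 = -1148959/158576 ≈ -7.2455)
(11140 + j)/(-42456 + (24*90 + 77)) = (11140 - 1148959/158576)/(-42456 + (24*90 + 77)) = 1765387681/(158576*(-42456 + (2160 + 77))) = 1765387681/(158576*(-42456 + 2237)) = (1765387681/158576)/(-40219) = (1765387681/158576)*(-1/40219) = -1765387681/6377768144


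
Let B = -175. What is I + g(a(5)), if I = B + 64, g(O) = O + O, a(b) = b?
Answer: -101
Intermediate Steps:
g(O) = 2*O
I = -111 (I = -175 + 64 = -111)
I + g(a(5)) = -111 + 2*5 = -111 + 10 = -101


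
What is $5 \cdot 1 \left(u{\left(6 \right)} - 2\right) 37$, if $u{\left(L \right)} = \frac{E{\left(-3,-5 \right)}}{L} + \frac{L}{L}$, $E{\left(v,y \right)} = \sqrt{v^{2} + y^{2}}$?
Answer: $-185 + \frac{185 \sqrt{34}}{6} \approx -5.2123$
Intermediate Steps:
$u{\left(L \right)} = 1 + \frac{\sqrt{34}}{L}$ ($u{\left(L \right)} = \frac{\sqrt{\left(-3\right)^{2} + \left(-5\right)^{2}}}{L} + \frac{L}{L} = \frac{\sqrt{9 + 25}}{L} + 1 = \frac{\sqrt{34}}{L} + 1 = 1 + \frac{\sqrt{34}}{L}$)
$5 \cdot 1 \left(u{\left(6 \right)} - 2\right) 37 = 5 \cdot 1 \left(\frac{6 + \sqrt{34}}{6} - 2\right) 37 = 5 \left(\frac{6 + \sqrt{34}}{6} - 2\right) 37 = 5 \left(\left(1 + \frac{\sqrt{34}}{6}\right) - 2\right) 37 = 5 \left(-1 + \frac{\sqrt{34}}{6}\right) 37 = \left(-5 + \frac{5 \sqrt{34}}{6}\right) 37 = -185 + \frac{185 \sqrt{34}}{6}$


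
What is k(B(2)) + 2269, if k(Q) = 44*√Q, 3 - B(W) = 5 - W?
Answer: 2269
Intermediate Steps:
B(W) = -2 + W (B(W) = 3 - (5 - W) = 3 + (-5 + W) = -2 + W)
k(B(2)) + 2269 = 44*√(-2 + 2) + 2269 = 44*√0 + 2269 = 44*0 + 2269 = 0 + 2269 = 2269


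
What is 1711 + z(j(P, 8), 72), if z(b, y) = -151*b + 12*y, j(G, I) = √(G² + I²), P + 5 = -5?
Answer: 2575 - 302*√41 ≈ 641.26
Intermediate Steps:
P = -10 (P = -5 - 5 = -10)
1711 + z(j(P, 8), 72) = 1711 + (-151*√((-10)² + 8²) + 12*72) = 1711 + (-151*√(100 + 64) + 864) = 1711 + (-302*√41 + 864) = 1711 + (864 - 302*√41) = 2575 - 302*√41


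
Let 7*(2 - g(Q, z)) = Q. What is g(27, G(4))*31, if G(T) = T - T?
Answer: -403/7 ≈ -57.571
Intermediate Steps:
G(T) = 0
g(Q, z) = 2 - Q/7
g(27, G(4))*31 = (2 - ⅐*27)*31 = (2 - 27/7)*31 = -13/7*31 = -403/7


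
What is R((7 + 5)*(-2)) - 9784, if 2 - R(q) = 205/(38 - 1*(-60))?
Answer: -958841/98 ≈ -9784.1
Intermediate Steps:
R(q) = -9/98 (R(q) = 2 - 205/(38 - 1*(-60)) = 2 - 205/(38 + 60) = 2 - 205/98 = -9/98)
R((7 + 5)*(-2)) - 9784 = -9/98 - 9784 = -958841/98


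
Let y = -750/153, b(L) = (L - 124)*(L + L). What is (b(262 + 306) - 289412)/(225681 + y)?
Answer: 10963572/11509481 ≈ 0.95257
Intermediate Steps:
b(L) = 2*L*(-124 + L) (b(L) = (-124 + L)*(2*L) = 2*L*(-124 + L))
y = -250/51 (y = (1/153)*(-750) = -250/51 ≈ -4.9020)
(b(262 + 306) - 289412)/(225681 + y) = (2*(262 + 306)*(-124 + (262 + 306)) - 289412)/(225681 - 250/51) = (2*568*(-124 + 568) - 289412)/(11509481/51) = (2*568*444 - 289412)*(51/11509481) = (504384 - 289412)*(51/11509481) = 214972*(51/11509481) = 10963572/11509481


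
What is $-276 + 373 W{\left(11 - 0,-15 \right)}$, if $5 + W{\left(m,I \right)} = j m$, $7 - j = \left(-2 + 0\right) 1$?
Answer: $34786$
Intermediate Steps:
$j = 9$ ($j = 7 - \left(-2 + 0\right) 1 = 7 - \left(-2\right) 1 = 7 - -2 = 7 + 2 = 9$)
$W{\left(m,I \right)} = -5 + 9 m$
$-276 + 373 W{\left(11 - 0,-15 \right)} = -276 + 373 \left(-5 + 9 \left(11 - 0\right)\right) = -276 + 373 \left(-5 + 9 \left(11 + 0\right)\right) = -276 + 373 \left(-5 + 9 \cdot 11\right) = -276 + 373 \left(-5 + 99\right) = -276 + 373 \cdot 94 = -276 + 35062 = 34786$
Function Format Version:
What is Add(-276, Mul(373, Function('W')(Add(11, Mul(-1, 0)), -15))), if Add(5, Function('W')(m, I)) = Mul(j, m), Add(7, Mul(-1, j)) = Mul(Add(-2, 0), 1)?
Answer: 34786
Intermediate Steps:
j = 9 (j = Add(7, Mul(-1, Mul(Add(-2, 0), 1))) = Add(7, Mul(-1, Mul(-2, 1))) = Add(7, Mul(-1, -2)) = Add(7, 2) = 9)
Function('W')(m, I) = Add(-5, Mul(9, m))
Add(-276, Mul(373, Function('W')(Add(11, Mul(-1, 0)), -15))) = Add(-276, Mul(373, Add(-5, Mul(9, Add(11, Mul(-1, 0)))))) = Add(-276, Mul(373, Add(-5, Mul(9, Add(11, 0))))) = Add(-276, Mul(373, Add(-5, Mul(9, 11)))) = Add(-276, Mul(373, Add(-5, 99))) = Add(-276, Mul(373, 94)) = Add(-276, 35062) = 34786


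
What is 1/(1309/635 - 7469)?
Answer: -635/4741506 ≈ -0.00013392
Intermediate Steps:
1/(1309/635 - 7469) = 1/(-4741506/635) = -635/4741506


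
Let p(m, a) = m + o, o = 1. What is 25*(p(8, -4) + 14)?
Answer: 575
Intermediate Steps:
p(m, a) = 1 + m (p(m, a) = m + 1 = 1 + m)
25*(p(8, -4) + 14) = 25*((1 + 8) + 14) = 25*(9 + 14) = 25*23 = 575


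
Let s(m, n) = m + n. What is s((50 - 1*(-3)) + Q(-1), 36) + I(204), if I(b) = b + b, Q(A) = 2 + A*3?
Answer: 496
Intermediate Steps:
Q(A) = 2 + 3*A
I(b) = 2*b
s((50 - 1*(-3)) + Q(-1), 36) + I(204) = (((50 - 1*(-3)) + (2 + 3*(-1))) + 36) + 2*204 = (((50 + 3) + (2 - 3)) + 36) + 408 = ((53 - 1) + 36) + 408 = (52 + 36) + 408 = 88 + 408 = 496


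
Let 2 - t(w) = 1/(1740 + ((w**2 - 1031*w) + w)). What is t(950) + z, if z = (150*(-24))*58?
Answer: -15505339479/74260 ≈ -2.0880e+5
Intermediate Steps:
z = -208800 (z = -3600*58 = -208800)
t(w) = 2 - 1/(1740 + w**2 - 1030*w) (t(w) = 2 - 1/(1740 + ((w**2 - 1031*w) + w)) = 2 - 1/(1740 + (w**2 - 1030*w)) = 2 - 1/(1740 + w**2 - 1030*w))
t(950) + z = (3479 - 2060*950 + 2*950**2)/(1740 + 950**2 - 1030*950) - 208800 = (3479 - 1957000 + 2*902500)/(1740 + 902500 - 978500) - 208800 = (3479 - 1957000 + 1805000)/(-74260) - 208800 = -1/74260*(-148521) - 208800 = 148521/74260 - 208800 = -15505339479/74260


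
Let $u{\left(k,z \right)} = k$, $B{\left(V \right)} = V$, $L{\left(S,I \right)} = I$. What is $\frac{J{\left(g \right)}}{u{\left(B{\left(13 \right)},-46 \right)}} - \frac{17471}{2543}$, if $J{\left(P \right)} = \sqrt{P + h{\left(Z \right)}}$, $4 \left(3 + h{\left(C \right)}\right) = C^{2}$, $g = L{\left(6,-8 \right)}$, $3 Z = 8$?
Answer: $- \frac{17471}{2543} + \frac{i \sqrt{83}}{39} \approx -6.8702 + 0.2336 i$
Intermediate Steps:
$Z = \frac{8}{3}$ ($Z = \frac{1}{3} \cdot 8 = \frac{8}{3} \approx 2.6667$)
$g = -8$
$h{\left(C \right)} = -3 + \frac{C^{2}}{4}$
$J{\left(P \right)} = \sqrt{- \frac{11}{9} + P}$ ($J{\left(P \right)} = \sqrt{P - \left(3 - \frac{\left(\frac{8}{3}\right)^{2}}{4}\right)} = \sqrt{P + \left(-3 + \frac{1}{4} \cdot \frac{64}{9}\right)} = \sqrt{P + \left(-3 + \frac{16}{9}\right)} = \sqrt{P - \frac{11}{9}} = \sqrt{- \frac{11}{9} + P}$)
$\frac{J{\left(g \right)}}{u{\left(B{\left(13 \right)},-46 \right)}} - \frac{17471}{2543} = \frac{\frac{1}{3} \sqrt{-11 + 9 \left(-8\right)}}{13} - \frac{17471}{2543} = \frac{\sqrt{-11 - 72}}{3} \cdot \frac{1}{13} - \frac{17471}{2543} = \frac{\sqrt{-83}}{3} \cdot \frac{1}{13} - \frac{17471}{2543} = \frac{i \sqrt{83}}{3} \cdot \frac{1}{13} - \frac{17471}{2543} = \frac{i \sqrt{83}}{39} - \frac{17471}{2543} = - \frac{17471}{2543} + \frac{i \sqrt{83}}{39}$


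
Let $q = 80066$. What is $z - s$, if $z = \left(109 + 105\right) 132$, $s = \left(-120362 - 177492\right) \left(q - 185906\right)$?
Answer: $-31524839112$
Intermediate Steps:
$s = 31524867360$ ($s = \left(-120362 - 177492\right) \left(80066 - 185906\right) = \left(-297854\right) \left(-105840\right) = 31524867360$)
$z = 28248$ ($z = 214 \cdot 132 = 28248$)
$z - s = 28248 - 31524867360 = -31524839112$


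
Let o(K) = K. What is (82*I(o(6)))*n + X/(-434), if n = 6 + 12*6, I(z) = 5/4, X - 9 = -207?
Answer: 1735014/217 ≈ 7995.5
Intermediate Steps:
X = -198 (X = 9 - 207 = -198)
I(z) = 5/4 (I(z) = 5*(¼) = 5/4)
n = 78 (n = 6 + 72 = 78)
(82*I(o(6)))*n + X/(-434) = (82*(5/4))*78 - 198/(-434) = (205/2)*78 - 198*(-1/434) = 7995 + 99/217 = 1735014/217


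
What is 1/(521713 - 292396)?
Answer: 1/229317 ≈ 4.3608e-6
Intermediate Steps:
1/(521713 - 292396) = 1/229317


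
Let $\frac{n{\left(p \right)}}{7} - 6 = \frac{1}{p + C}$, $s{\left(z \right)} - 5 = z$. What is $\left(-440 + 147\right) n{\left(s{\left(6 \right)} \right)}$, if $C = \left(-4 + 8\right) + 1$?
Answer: $- \frac{198947}{16} \approx -12434.0$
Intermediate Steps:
$C = 5$ ($C = 4 + 1 = 5$)
$s{\left(z \right)} = 5 + z$
$n{\left(p \right)} = 42 + \frac{7}{5 + p}$ ($n{\left(p \right)} = 42 + \frac{7}{p + 5} = 42 + \frac{7}{5 + p}$)
$\left(-440 + 147\right) n{\left(s{\left(6 \right)} \right)} = \left(-440 + 147\right) \frac{7 \left(31 + 6 \left(5 + 6\right)\right)}{5 + \left(5 + 6\right)} = - 293 \frac{7 \left(31 + 6 \cdot 11\right)}{5 + 11} = - 293 \frac{7 \left(31 + 66\right)}{16} = - 293 \cdot 7 \cdot \frac{1}{16} \cdot 97 = \left(-293\right) \frac{679}{16} = - \frac{198947}{16}$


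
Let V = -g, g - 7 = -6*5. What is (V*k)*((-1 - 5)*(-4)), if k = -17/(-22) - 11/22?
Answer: 1656/11 ≈ 150.55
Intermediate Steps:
g = -23 (g = 7 - 6*5 = 7 - 30 = -23)
V = 23 (V = -1*(-23) = 23)
k = 3/11 (k = -17*(-1/22) - 11*1/22 = 17/22 - ½ = 3/11 ≈ 0.27273)
(V*k)*((-1 - 5)*(-4)) = (23*(3/11))*((-1 - 5)*(-4)) = 69*(-6*(-4))/11 = (69/11)*24 = 1656/11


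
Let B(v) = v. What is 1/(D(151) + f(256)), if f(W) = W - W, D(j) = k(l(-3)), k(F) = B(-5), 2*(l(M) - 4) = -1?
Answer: -1/5 ≈ -0.20000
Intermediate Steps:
l(M) = 7/2 (l(M) = 4 + (1/2)*(-1) = 4 - 1/2 = 7/2)
k(F) = -5
D(j) = -5
f(W) = 0
1/(D(151) + f(256)) = 1/(-5 + 0) = 1/(-5) = -1/5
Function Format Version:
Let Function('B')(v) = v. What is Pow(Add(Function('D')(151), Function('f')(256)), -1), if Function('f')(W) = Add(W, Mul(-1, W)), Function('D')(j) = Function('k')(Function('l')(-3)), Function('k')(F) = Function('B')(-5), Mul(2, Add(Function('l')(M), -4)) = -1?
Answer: Rational(-1, 5) ≈ -0.20000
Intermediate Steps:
Function('l')(M) = Rational(7, 2) (Function('l')(M) = Add(4, Mul(Rational(1, 2), -1)) = Add(4, Rational(-1, 2)) = Rational(7, 2))
Function('k')(F) = -5
Function('D')(j) = -5
Function('f')(W) = 0
Pow(Add(Function('D')(151), Function('f')(256)), -1) = Pow(Add(-5, 0), -1) = Pow(-5, -1) = Rational(-1, 5)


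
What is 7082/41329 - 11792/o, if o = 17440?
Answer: -22740093/45048610 ≈ -0.50479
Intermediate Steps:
7082/41329 - 11792/o = 7082/41329 - 11792/17440 = 7082*(1/41329) - 11792*1/17440 = 7082/41329 - 737/1090 = -22740093/45048610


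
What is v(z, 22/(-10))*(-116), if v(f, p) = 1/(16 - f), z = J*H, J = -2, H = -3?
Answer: -58/5 ≈ -11.600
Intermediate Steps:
z = 6 (z = -2*(-3) = 6)
v(z, 22/(-10))*(-116) = -1/(-16 + 6)*(-116) = -1/(-10)*(-116) = -1*(-1/10)*(-116) = (1/10)*(-116) = -58/5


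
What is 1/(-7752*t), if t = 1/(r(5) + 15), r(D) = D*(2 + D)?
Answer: -25/3876 ≈ -0.0064499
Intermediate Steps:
t = 1/50 (t = 1/(5*(2 + 5) + 15) = 1/(5*7 + 15) = 1/(35 + 15) = 1/50 ≈ 0.020000)
1/(-7752*t) = 1/(-7752*1/50) = 1/(-3876/25) = -25/3876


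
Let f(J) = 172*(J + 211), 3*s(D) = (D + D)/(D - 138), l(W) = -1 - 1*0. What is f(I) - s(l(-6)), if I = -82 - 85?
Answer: 3155854/417 ≈ 7568.0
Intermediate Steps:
l(W) = -1 (l(W) = -1 + 0 = -1)
s(D) = 2*D/(3*(-138 + D)) (s(D) = ((D + D)/(D - 138))/3 = ((2*D)/(-138 + D))/3 = (2*D/(-138 + D))/3 = 2*D/(3*(-138 + D)))
I = -167
f(J) = 36292 + 172*J (f(J) = 172*(211 + J) = 36292 + 172*J)
f(I) - s(l(-6)) = (36292 + 172*(-167)) - 2*(-1)/(3*(-138 - 1)) = (36292 - 28724) - 2*(-1)/(3*(-139)) = 7568 - 2*(-1)*(-1)/(3*139) = 7568 - 1*2/417 = 7568 - 2/417 = 3155854/417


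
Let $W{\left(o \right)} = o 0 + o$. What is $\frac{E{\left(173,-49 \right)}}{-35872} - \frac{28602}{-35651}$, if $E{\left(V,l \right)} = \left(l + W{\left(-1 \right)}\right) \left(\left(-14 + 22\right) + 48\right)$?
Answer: $\frac{10052087}{11418506} \approx 0.88033$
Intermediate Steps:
$W{\left(o \right)} = o$ ($W{\left(o \right)} = 0 + o = o$)
$E{\left(V,l \right)} = -56 + 56 l$ ($E{\left(V,l \right)} = \left(l - 1\right) \left(\left(-14 + 22\right) + 48\right) = \left(-1 + l\right) \left(8 + 48\right) = \left(-1 + l\right) 56 = -56 + 56 l$)
$\frac{E{\left(173,-49 \right)}}{-35872} - \frac{28602}{-35651} = \frac{-56 + 56 \left(-49\right)}{-35872} - \frac{28602}{-35651} = \left(-56 - 2744\right) \left(- \frac{1}{35872}\right) - - \frac{4086}{5093} = \left(-2800\right) \left(- \frac{1}{35872}\right) + \frac{4086}{5093} = \frac{175}{2242} + \frac{4086}{5093} = \frac{10052087}{11418506}$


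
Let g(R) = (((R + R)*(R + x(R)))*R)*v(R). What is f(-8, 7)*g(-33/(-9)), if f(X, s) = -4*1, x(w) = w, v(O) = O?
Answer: -234256/81 ≈ -2892.1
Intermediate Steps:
g(R) = 4*R⁴ (g(R) = (((R + R)*(R + R))*R)*R = (((2*R)*(2*R))*R)*R = ((4*R²)*R)*R = (4*R³)*R = 4*R⁴)
f(X, s) = -4
f(-8, 7)*g(-33/(-9)) = -16*(-33/(-9))⁴ = -16*(-33*(-⅑))⁴ = -16*(11/3)⁴ = -16*14641/81 = -4*58564/81 = -234256/81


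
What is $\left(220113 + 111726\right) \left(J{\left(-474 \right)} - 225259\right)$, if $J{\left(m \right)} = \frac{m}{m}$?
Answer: $-74749389462$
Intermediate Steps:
$J{\left(m \right)} = 1$
$\left(220113 + 111726\right) \left(J{\left(-474 \right)} - 225259\right) = \left(220113 + 111726\right) \left(1 - 225259\right) = 331839 \left(-225258\right) = -74749389462$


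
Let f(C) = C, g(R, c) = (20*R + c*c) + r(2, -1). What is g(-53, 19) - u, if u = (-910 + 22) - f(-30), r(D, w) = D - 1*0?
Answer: 161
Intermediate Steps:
r(D, w) = D (r(D, w) = D + 0 = D)
g(R, c) = 2 + c² + 20*R (g(R, c) = (20*R + c*c) + 2 = (20*R + c²) + 2 = (c² + 20*R) + 2 = 2 + c² + 20*R)
u = -858 (u = (-910 + 22) - 1*(-30) = -888 + 30 = -858)
g(-53, 19) - u = (2 + 19² + 20*(-53)) - 1*(-858) = (2 + 361 - 1060) + 858 = -697 + 858 = 161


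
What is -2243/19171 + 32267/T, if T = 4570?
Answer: 608340147/87611470 ≈ 6.9436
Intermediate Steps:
-2243/19171 + 32267/T = -2243/19171 + 32267/4570 = 608340147/87611470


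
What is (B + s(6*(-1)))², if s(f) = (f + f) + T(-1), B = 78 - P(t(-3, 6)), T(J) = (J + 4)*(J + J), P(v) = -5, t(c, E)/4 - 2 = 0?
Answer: 4225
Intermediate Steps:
t(c, E) = 8 (t(c, E) = 8 + 4*0 = 8 + 0 = 8)
T(J) = 2*J*(4 + J) (T(J) = (4 + J)*(2*J) = 2*J*(4 + J))
B = 83 (B = 78 - 1*(-5) = 78 + 5 = 83)
s(f) = -6 + 2*f (s(f) = (f + f) + 2*(-1)*(4 - 1) = 2*f + 2*(-1)*3 = 2*f - 6 = -6 + 2*f)
(B + s(6*(-1)))² = (83 + (-6 + 2*(6*(-1))))² = (83 + (-6 + 2*(-6)))² = (83 + (-6 - 12))² = (83 - 18)² = 65² = 4225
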